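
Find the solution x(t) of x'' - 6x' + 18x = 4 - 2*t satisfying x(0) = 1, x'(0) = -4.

Characteristic equation r² - 6r + 18 = 0 has discriminant (-6)² - 4·(18) = -36 < 0, so r = 3 ± 3i.
Hence x_h = C1*cos(3*t)*exp(3*t) + C2*exp(3*t)*sin(3*t).
For the particular solution try x_p = A0 + A1*t. Substituting and matching coefficients of each power of t gives A0 = 5/27, A1 = -1/9, so x_p = 5/27 - t/9.
General solution: x = 5/27 - t/9 + C1*cos(3*t)*exp(3*t) + C2*exp(3*t)*sin(3*t).
Apply the initial conditions: x(0) = 5/27 + C1 = 1 and x'(0) = -1/9 + 3*C1 + 3*C2 = -4. Solving gives C1 = 22/27, C2 = -19/9.

x = 5/27 - t/9 - 19*exp(3*t)*sin(3*t)/9 + 22*cos(3*t)*exp(3*t)/27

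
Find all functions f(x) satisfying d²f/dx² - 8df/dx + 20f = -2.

f = -1/10 + C1*cos(2*x)*exp(4*x) + C2*exp(4*x)*sin(2*x)

Characteristic equation r² - 8r + 20 = 0 has discriminant (-8)² - 4·(20) = -16 < 0, so r = 4 ± 2i.
Hence f_h = C1*cos(2*x)*exp(4*x) + C2*exp(4*x)*sin(2*x).
For the particular solution try f_p = A0. Substituting and matching coefficients of each power of x gives A0 = -1/10, so f_p = -1/10.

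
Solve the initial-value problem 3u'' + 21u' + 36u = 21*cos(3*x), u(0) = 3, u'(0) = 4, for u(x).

u = -297*exp(-4*x)/25 + 7*cos(3*x)/150 + 49*sin(3*x)/150 + 89*exp(-3*x)/6

Divide through by 3: u'' + 7u' + 12u = 7*cos(3*x).
Characteristic equation r² + 7r + 12 = 0 factors as (r + 4)(r + 3) = 0, so r = -4, -3.
Hence u_h = C1*exp(-4*x) + C2*exp(-3*x).
Try u_p = A*cos(3*x) + B*sin(3*x). Substituting and equating the coefficients of cos(3x) and sin(3x) gives A = 7/150, B = 49/150, so u_p = 7*cos(3*x)/150 + 49*sin(3*x)/150.
General solution: u = 7*cos(3*x)/150 + 49*sin(3*x)/150 + C1*exp(-4*x) + C2*exp(-3*x).
Apply the initial conditions: u(0) = 7/150 + C1 + C2 = 3 and u'(0) = 49/50 - 4*C1 - 3*C2 = 4. Solving gives C1 = -297/25, C2 = 89/6.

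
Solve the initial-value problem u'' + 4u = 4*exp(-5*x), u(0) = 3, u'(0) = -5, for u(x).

u = -125*sin(2*x)/58 + 4*exp(-5*x)/29 + 83*cos(2*x)/29

Characteristic equation r² + 4 = 0 has discriminant (0)² - 4·(4) = -16 < 0, so r = ± 2i.
Hence u_h = C1*cos(2*x) + C2*sin(2*x).
Try u_p = A*exp(-5*x). Substituting into the equation and dividing by exp(-5*x) gives A = 4/29, so u_p = 4*exp(-5*x)/29.
General solution: u = 4*exp(-5*x)/29 + C1*cos(2*x) + C2*sin(2*x).
Apply the initial conditions: u(0) = 4/29 + C1 = 3 and u'(0) = -20/29 + 2*C2 = -5. Solving gives C1 = 83/29, C2 = -125/58.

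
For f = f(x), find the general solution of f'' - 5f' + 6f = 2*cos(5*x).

f = -25*sin(5*x)/493 - 19*cos(5*x)/493 + C1*exp(3*x) + C2*exp(2*x)

Characteristic equation r² - 5r + 6 = 0 factors as (r - 3)(r - 2) = 0, so r = 3, 2.
Hence f_h = C1*exp(3*x) + C2*exp(2*x).
Try f_p = A*cos(5*x) + B*sin(5*x). Substituting and equating the coefficients of cos(5x) and sin(5x) gives A = -19/493, B = -25/493, so f_p = -25*sin(5*x)/493 - 19*cos(5*x)/493.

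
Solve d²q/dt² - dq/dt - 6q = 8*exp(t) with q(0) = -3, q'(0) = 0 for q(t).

q = -19*exp(-2*t)/15 - 4*exp(t)/3 - 2*exp(3*t)/5

Characteristic equation r² - r - 6 = 0 factors as (r + 2)(r - 3) = 0, so r = -2, 3.
Hence q_h = C1*exp(-2*t) + C2*exp(3*t).
Try q_p = A*exp(t). Substituting into the equation and dividing by exp(t) gives A = -4/3, so q_p = -4*exp(t)/3.
General solution: q = -4*exp(t)/3 + C1*exp(-2*t) + C2*exp(3*t).
Apply the initial conditions: q(0) = -4/3 + C1 + C2 = -3 and q'(0) = -4/3 - 2*C1 + 3*C2 = 0. Solving gives C1 = -19/15, C2 = -2/5.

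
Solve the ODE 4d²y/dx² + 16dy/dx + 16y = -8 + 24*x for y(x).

Divide through by 4: y'' + 4y' + 4y = -2 + 6*x.
Characteristic equation r² + 4r + 4 = 0 has discriminant (4)² - 4·(4) = 0, so r = -2 is a repeated root.
Hence y_h = (C1 + C2*x)*exp(-2*x).
For the particular solution try y_p = A0 + A1*x. Substituting and matching coefficients of each power of x gives A0 = -2, A1 = 3/2, so y_p = -2 + 3*x/2.

y = -2 + 3*x/2 + C1*exp(-2*x) + C2*x*exp(-2*x)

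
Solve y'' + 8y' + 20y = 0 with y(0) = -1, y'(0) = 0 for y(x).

y = -cos(2*x)*exp(-4*x) - 2*exp(-4*x)*sin(2*x)

Characteristic equation r² + 8r + 20 = 0 has discriminant (8)² - 4·(20) = -16 < 0, so r = -4 ± 2i.
Hence y_h = C1*cos(2*x)*exp(-4*x) + C2*exp(-4*x)*sin(2*x).
Apply the initial conditions: y(0) = C1 = -1 and y'(0) = -4*C1 + 2*C2 = 0. Solving gives C1 = -1, C2 = -2.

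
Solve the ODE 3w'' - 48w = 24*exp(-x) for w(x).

Divide through by 3: w'' - 16w = 8*exp(-x).
Characteristic equation r² - 16 = 0 factors as (r - 4)(r + 4) = 0, so r = 4, -4.
Hence w_h = C1*exp(4*x) + C2*exp(-4*x).
Try w_p = A*exp(-x). Substituting into the equation and dividing by exp(-x) gives A = -8/15, so w_p = -8*exp(-x)/15.

w = -8*exp(-x)/15 + C1*exp(4*x) + C2*exp(-4*x)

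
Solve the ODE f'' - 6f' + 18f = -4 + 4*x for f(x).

f = -4/27 + 2*x/9 + C1*cos(3*x)*exp(3*x) + C2*exp(3*x)*sin(3*x)

Characteristic equation r² - 6r + 18 = 0 has discriminant (-6)² - 4·(18) = -36 < 0, so r = 3 ± 3i.
Hence f_h = C1*cos(3*x)*exp(3*x) + C2*exp(3*x)*sin(3*x).
For the particular solution try f_p = A0 + A1*x. Substituting and matching coefficients of each power of x gives A0 = -4/27, A1 = 2/9, so f_p = -4/27 + 2*x/9.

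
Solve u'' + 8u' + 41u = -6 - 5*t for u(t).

u = -206/1681 - 5*t/41 + C1*cos(5*t)*exp(-4*t) + C2*exp(-4*t)*sin(5*t)

Characteristic equation r² + 8r + 41 = 0 has discriminant (8)² - 4·(41) = -100 < 0, so r = -4 ± 5i.
Hence u_h = C1*cos(5*t)*exp(-4*t) + C2*exp(-4*t)*sin(5*t).
For the particular solution try u_p = A0 + A1*t. Substituting and matching coefficients of each power of t gives A0 = -206/1681, A1 = -5/41, so u_p = -206/1681 - 5*t/41.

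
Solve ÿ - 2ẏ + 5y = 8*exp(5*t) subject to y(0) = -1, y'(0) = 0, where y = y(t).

y = 2*exp(5*t)/5 - 7*cos(2*t)*exp(t)/5 - 3*exp(t)*sin(2*t)/10

Characteristic equation r² - 2r + 5 = 0 has discriminant (-2)² - 4·(5) = -16 < 0, so r = 1 ± 2i.
Hence y_h = C1*cos(2*t)*exp(t) + C2*exp(t)*sin(2*t).
Try y_p = A*exp(5*t). Substituting into the equation and dividing by exp(5*t) gives A = 2/5, so y_p = 2*exp(5*t)/5.
General solution: y = 2*exp(5*t)/5 + C1*cos(2*t)*exp(t) + C2*exp(t)*sin(2*t).
Apply the initial conditions: y(0) = 2/5 + C1 = -1 and y'(0) = 2 + C1 + 2*C2 = 0. Solving gives C1 = -7/5, C2 = -3/10.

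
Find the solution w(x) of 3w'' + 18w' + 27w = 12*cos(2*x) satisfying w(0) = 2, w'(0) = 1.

Divide through by 3: w'' + 6w' + 9w = 4*cos(2*x).
Characteristic equation r² + 6r + 9 = 0 has discriminant (6)² - 4·(9) = 0, so r = -3 is a repeated root.
Hence w_h = (C1 + C2*x)*exp(-3*x).
Try w_p = A*cos(2*x) + B*sin(2*x). Substituting and equating the coefficients of cos(2x) and sin(2x) gives A = 20/169, B = 48/169, so w_p = 20*cos(2*x)/169 + 48*sin(2*x)/169.
General solution: w = 20*cos(2*x)/169 + 48*sin(2*x)/169 + C1*exp(-3*x) + C2*x*exp(-3*x).
Apply the initial conditions: w(0) = 20/169 + C1 = 2 and w'(0) = 96/169 + C2 - 3*C1 = 1. Solving gives C1 = 318/169, C2 = 79/13.

w = 20*cos(2*x)/169 + 48*sin(2*x)/169 + 318*exp(-3*x)/169 + 79*x*exp(-3*x)/13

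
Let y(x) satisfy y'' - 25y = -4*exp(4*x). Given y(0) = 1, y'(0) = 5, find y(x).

Characteristic equation r² - 25 = 0 factors as (r - 5)(r + 5) = 0, so r = 5, -5.
Hence y_h = C1*exp(5*x) + C2*exp(-5*x).
Try y_p = A*exp(4*x). Substituting into the equation and dividing by exp(4*x) gives A = 4/9, so y_p = 4*exp(4*x)/9.
General solution: y = 4*exp(4*x)/9 + C1*exp(5*x) + C2*exp(-5*x).
Apply the initial conditions: y(0) = 4/9 + C1 + C2 = 1 and y'(0) = 16/9 - 5*C2 + 5*C1 = 5. Solving gives C1 = 3/5, C2 = -2/45.

y = -2*exp(-5*x)/45 + 3*exp(5*x)/5 + 4*exp(4*x)/9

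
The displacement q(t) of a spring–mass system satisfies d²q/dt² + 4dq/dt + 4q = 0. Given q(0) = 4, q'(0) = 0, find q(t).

q = 4*exp(-2*t) + 8*t*exp(-2*t)

Characteristic equation r² + 4r + 4 = 0 has discriminant (4)² - 4·(4) = 0, so r = -2 is a repeated root.
Hence q_h = (C1 + C2*t)*exp(-2*t).
Apply the initial conditions: q(0) = C1 = 4 and q'(0) = C2 - 2*C1 = 0. Solving gives C1 = 4, C2 = 8.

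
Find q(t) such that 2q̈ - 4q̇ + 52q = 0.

Divide through by 2: q'' - 2q' + 26q = 0.
Characteristic equation r² - 2r + 26 = 0 has discriminant (-2)² - 4·(26) = -100 < 0, so r = 1 ± 5i.
Hence q_h = C1*cos(5*t)*exp(t) + C2*exp(t)*sin(5*t).

q = C1*cos(5*t)*exp(t) + C2*exp(t)*sin(5*t)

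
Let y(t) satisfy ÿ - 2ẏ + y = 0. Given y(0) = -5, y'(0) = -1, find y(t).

y = -5*exp(t) + 4*t*exp(t)

Characteristic equation r² - 2r + 1 = 0 has discriminant (-2)² - 4·(1) = 0, so r = 1 is a repeated root.
Hence y_h = (C1 + C2*t)*exp(t).
Apply the initial conditions: y(0) = C1 = -5 and y'(0) = C1 + C2 = -1. Solving gives C1 = -5, C2 = 4.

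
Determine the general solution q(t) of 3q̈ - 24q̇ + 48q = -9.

Divide through by 3: q'' - 8q' + 16q = -3.
Characteristic equation r² - 8r + 16 = 0 has discriminant (-8)² - 4·(16) = 0, so r = 4 is a repeated root.
Hence q_h = (C1 + C2*t)*exp(4*t).
For the particular solution try q_p = A0. Substituting and matching coefficients of each power of t gives A0 = -3/16, so q_p = -3/16.

q = -3/16 + C1*exp(4*t) + C2*t*exp(4*t)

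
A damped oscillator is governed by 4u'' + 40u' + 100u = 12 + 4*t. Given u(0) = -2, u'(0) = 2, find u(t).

u = 13/125 - 263*exp(-5*t)/125 + t/25 - 214*t*exp(-5*t)/25

Divide through by 4: u'' + 10u' + 25u = 3 + t.
Characteristic equation r² + 10r + 25 = 0 has discriminant (10)² - 4·(25) = 0, so r = -5 is a repeated root.
Hence u_h = (C1 + C2*t)*exp(-5*t).
For the particular solution try u_p = A0 + A1*t. Substituting and matching coefficients of each power of t gives A0 = 13/125, A1 = 1/25, so u_p = 13/125 + t/25.
General solution: u = 13/125 + t/25 + C1*exp(-5*t) + C2*t*exp(-5*t).
Apply the initial conditions: u(0) = 13/125 + C1 = -2 and u'(0) = 1/25 + C2 - 5*C1 = 2. Solving gives C1 = -263/125, C2 = -214/25.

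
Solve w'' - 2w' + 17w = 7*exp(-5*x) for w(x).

Characteristic equation r² - 2r + 17 = 0 has discriminant (-2)² - 4·(17) = -64 < 0, so r = 1 ± 4i.
Hence w_h = C1*cos(4*x)*exp(x) + C2*exp(x)*sin(4*x).
Try w_p = A*exp(-5*x). Substituting into the equation and dividing by exp(-5*x) gives A = 7/52, so w_p = 7*exp(-5*x)/52.

w = 7*exp(-5*x)/52 + C1*cos(4*x)*exp(x) + C2*exp(x)*sin(4*x)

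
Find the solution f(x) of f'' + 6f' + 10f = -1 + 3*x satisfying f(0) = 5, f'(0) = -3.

Characteristic equation r² + 6r + 10 = 0 has discriminant (6)² - 4·(10) = -4 < 0, so r = -3 ± i.
Hence f_h = C1*cos(x)*exp(-3*x) + C2*exp(-3*x)*sin(x).
For the particular solution try f_p = A0 + A1*x. Substituting and matching coefficients of each power of x gives A0 = -7/25, A1 = 3/10, so f_p = -7/25 + 3*x/10.
General solution: f = -7/25 + 3*x/10 + C1*cos(x)*exp(-3*x) + C2*exp(-3*x)*sin(x).
Apply the initial conditions: f(0) = -7/25 + C1 = 5 and f'(0) = 3/10 + C2 - 3*C1 = -3. Solving gives C1 = 132/25, C2 = 627/50.

f = -7/25 + 3*x/10 + 132*cos(x)*exp(-3*x)/25 + 627*exp(-3*x)*sin(x)/50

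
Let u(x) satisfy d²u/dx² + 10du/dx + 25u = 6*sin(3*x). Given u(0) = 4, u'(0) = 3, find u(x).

Characteristic equation r² + 10r + 25 = 0 has discriminant (10)² - 4·(25) = 0, so r = -5 is a repeated root.
Hence u_h = (C1 + C2*x)*exp(-5*x).
Try u_p = A*cos(3*x) + B*sin(3*x). Substituting and equating the coefficients of cos(3x) and sin(3x) gives A = -45/289, B = 24/289, so u_p = -45*cos(3*x)/289 + 24*sin(3*x)/289.
General solution: u = -45*cos(3*x)/289 + 24*sin(3*x)/289 + C1*exp(-5*x) + C2*x*exp(-5*x).
Apply the initial conditions: u(0) = -45/289 + C1 = 4 and u'(0) = 72/289 + C2 - 5*C1 = 3. Solving gives C1 = 1201/289, C2 = 400/17.

u = -45*cos(3*x)/289 + 24*sin(3*x)/289 + 1201*exp(-5*x)/289 + 400*x*exp(-5*x)/17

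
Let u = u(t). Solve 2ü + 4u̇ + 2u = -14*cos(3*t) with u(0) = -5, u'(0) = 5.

u = -139*exp(-t)/25 - 21*sin(3*t)/50 + 14*cos(3*t)/25 + 7*t*exp(-t)/10

Divide through by 2: u'' + 2u' + u = -7*cos(3*t).
Characteristic equation r² + 2r + 1 = 0 has discriminant (2)² - 4·(1) = 0, so r = -1 is a repeated root.
Hence u_h = (C1 + C2*t)*exp(-t).
Try u_p = A*cos(3*t) + B*sin(3*t). Substituting and equating the coefficients of cos(3t) and sin(3t) gives A = 14/25, B = -21/50, so u_p = -21*sin(3*t)/50 + 14*cos(3*t)/25.
General solution: u = -21*sin(3*t)/50 + 14*cos(3*t)/25 + C1*exp(-t) + C2*t*exp(-t).
Apply the initial conditions: u(0) = 14/25 + C1 = -5 and u'(0) = -63/50 + C2 - C1 = 5. Solving gives C1 = -139/25, C2 = 7/10.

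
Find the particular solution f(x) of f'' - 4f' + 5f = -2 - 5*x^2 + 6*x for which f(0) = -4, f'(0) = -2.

Characteristic equation r² - 4r + 5 = 0 has discriminant (-4)² - 4·(5) = -4 < 0, so r = 2 ± i.
Hence f_h = C1*cos(x)*exp(2*x) + C2*exp(2*x)*sin(x).
For the particular solution try f_p = A0 + A1*x + A2*x^2. Substituting and matching coefficients of each power of x gives A0 = -8/25, A1 = -2/5, A2 = -1, so f_p = -8/25 - x^2 - 2*x/5.
General solution: f = -8/25 - x^2 - 2*x/5 + C1*cos(x)*exp(2*x) + C2*exp(2*x)*sin(x).
Apply the initial conditions: f(0) = -8/25 + C1 = -4 and f'(0) = -2/5 + C2 + 2*C1 = -2. Solving gives C1 = -92/25, C2 = 144/25.

f = -8/25 - x**2 - 2*x/5 - 92*cos(x)*exp(2*x)/25 + 144*exp(2*x)*sin(x)/25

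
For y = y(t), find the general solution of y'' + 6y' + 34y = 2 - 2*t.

Characteristic equation r² + 6r + 34 = 0 has discriminant (6)² - 4·(34) = -100 < 0, so r = -3 ± 5i.
Hence y_h = C1*cos(5*t)*exp(-3*t) + C2*exp(-3*t)*sin(5*t).
For the particular solution try y_p = A0 + A1*t. Substituting and matching coefficients of each power of t gives A0 = 20/289, A1 = -1/17, so y_p = 20/289 - t/17.

y = 20/289 - t/17 + C1*cos(5*t)*exp(-3*t) + C2*exp(-3*t)*sin(5*t)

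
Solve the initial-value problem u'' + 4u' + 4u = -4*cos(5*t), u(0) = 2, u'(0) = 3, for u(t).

Characteristic equation r² + 4r + 4 = 0 has discriminant (4)² - 4·(4) = 0, so r = -2 is a repeated root.
Hence u_h = (C1 + C2*t)*exp(-2*t).
Try u_p = A*cos(5*t) + B*sin(5*t). Substituting and equating the coefficients of cos(5t) and sin(5t) gives A = 84/841, B = -80/841, so u_p = -80*sin(5*t)/841 + 84*cos(5*t)/841.
General solution: u = -80*sin(5*t)/841 + 84*cos(5*t)/841 + C1*exp(-2*t) + C2*t*exp(-2*t).
Apply the initial conditions: u(0) = 84/841 + C1 = 2 and u'(0) = -400/841 + C2 - 2*C1 = 3. Solving gives C1 = 1598/841, C2 = 211/29.

u = -80*sin(5*t)/841 + 84*cos(5*t)/841 + 1598*exp(-2*t)/841 + 211*t*exp(-2*t)/29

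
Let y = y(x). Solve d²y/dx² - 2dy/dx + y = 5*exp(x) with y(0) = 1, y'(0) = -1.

Characteristic equation r² - 2r + 1 = 0 has discriminant (-2)² - 4·(1) = 0, so r = 1 is a repeated root.
Hence y_h = (C1 + C2*x)*exp(x).
Since exp(x) solves the homogeneous equation (r = 1 is a root of multiplicity 2), multiply the trial by x^2. Try y_p = A*x^2*exp(x). Substituting into the equation and dividing by exp(x) gives A = 5/2, so y_p = 5*x^2*exp(x)/2.
General solution: y = C1*exp(x) + 5*x^2*exp(x)/2 + C2*x*exp(x).
Apply the initial conditions: y(0) = C1 = 1 and y'(0) = C1 + C2 = -1. Solving gives C1 = 1, C2 = -2.

y = -2*x*exp(x) + 5*x**2*exp(x)/2 + exp(x)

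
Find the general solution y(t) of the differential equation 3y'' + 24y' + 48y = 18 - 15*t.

y = 17/32 - 5*t/16 + C1*exp(-4*t) + C2*t*exp(-4*t)

Divide through by 3: y'' + 8y' + 16y = 6 - 5*t.
Characteristic equation r² + 8r + 16 = 0 has discriminant (8)² - 4·(16) = 0, so r = -4 is a repeated root.
Hence y_h = (C1 + C2*t)*exp(-4*t).
For the particular solution try y_p = A0 + A1*t. Substituting and matching coefficients of each power of t gives A0 = 17/32, A1 = -5/16, so y_p = 17/32 - 5*t/16.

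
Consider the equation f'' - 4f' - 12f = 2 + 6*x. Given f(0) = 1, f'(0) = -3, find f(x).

Characteristic equation r² - 4r - 12 = 0 factors as (r + 2)(r - 6) = 0, so r = -2, 6.
Hence f_h = C1*exp(-2*x) + C2*exp(6*x).
For the particular solution try f_p = A0 + A1*x. Substituting and matching coefficients of each power of x gives A0 = 0, A1 = -1/2, so f_p = -x/2.
General solution: f = -x/2 + C1*exp(-2*x) + C2*exp(6*x).
Apply the initial conditions: f(0) = C1 + C2 = 1 and f'(0) = -1/2 - 2*C1 + 6*C2 = -3. Solving gives C1 = 17/16, C2 = -1/16.

f = -x/2 - exp(6*x)/16 + 17*exp(-2*x)/16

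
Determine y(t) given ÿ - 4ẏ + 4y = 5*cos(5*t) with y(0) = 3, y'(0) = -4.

y = -105*cos(5*t)/841 - 100*sin(5*t)/841 + 2628*exp(2*t)/841 - 280*t*exp(2*t)/29

Characteristic equation r² - 4r + 4 = 0 has discriminant (-4)² - 4·(4) = 0, so r = 2 is a repeated root.
Hence y_h = (C1 + C2*t)*exp(2*t).
Try y_p = A*cos(5*t) + B*sin(5*t). Substituting and equating the coefficients of cos(5t) and sin(5t) gives A = -105/841, B = -100/841, so y_p = -105*cos(5*t)/841 - 100*sin(5*t)/841.
General solution: y = -105*cos(5*t)/841 - 100*sin(5*t)/841 + C1*exp(2*t) + C2*t*exp(2*t).
Apply the initial conditions: y(0) = -105/841 + C1 = 3 and y'(0) = -500/841 + C2 + 2*C1 = -4. Solving gives C1 = 2628/841, C2 = -280/29.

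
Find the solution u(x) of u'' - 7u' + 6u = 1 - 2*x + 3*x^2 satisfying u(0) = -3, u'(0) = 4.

u = 35/36 + x**2/2 - 27*exp(x)/5 + 5*x/6 + 257*exp(6*x)/180

Characteristic equation r² - 7r + 6 = 0 factors as (r - 1)(r - 6) = 0, so r = 1, 6.
Hence u_h = C1*exp(x) + C2*exp(6*x).
For the particular solution try u_p = A0 + A1*x + A2*x^2. Substituting and matching coefficients of each power of x gives A0 = 35/36, A1 = 5/6, A2 = 1/2, so u_p = 35/36 + x^2/2 + 5*x/6.
General solution: u = 35/36 + x^2/2 + 5*x/6 + C1*exp(x) + C2*exp(6*x).
Apply the initial conditions: u(0) = 35/36 + C1 + C2 = -3 and u'(0) = 5/6 + C1 + 6*C2 = 4. Solving gives C1 = -27/5, C2 = 257/180.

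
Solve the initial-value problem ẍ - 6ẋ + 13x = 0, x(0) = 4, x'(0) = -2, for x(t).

Characteristic equation r² - 6r + 13 = 0 has discriminant (-6)² - 4·(13) = -16 < 0, so r = 3 ± 2i.
Hence x_h = C1*cos(2*t)*exp(3*t) + C2*exp(3*t)*sin(2*t).
Apply the initial conditions: x(0) = C1 = 4 and x'(0) = 2*C2 + 3*C1 = -2. Solving gives C1 = 4, C2 = -7.

x = -7*exp(3*t)*sin(2*t) + 4*cos(2*t)*exp(3*t)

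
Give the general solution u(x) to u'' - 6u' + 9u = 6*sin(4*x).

u = -42*sin(4*x)/625 + 144*cos(4*x)/625 + C1*exp(3*x) + C2*x*exp(3*x)

Characteristic equation r² - 6r + 9 = 0 has discriminant (-6)² - 4·(9) = 0, so r = 3 is a repeated root.
Hence u_h = (C1 + C2*x)*exp(3*x).
Try u_p = A*cos(4*x) + B*sin(4*x). Substituting and equating the coefficients of cos(4x) and sin(4x) gives A = 144/625, B = -42/625, so u_p = -42*sin(4*x)/625 + 144*cos(4*x)/625.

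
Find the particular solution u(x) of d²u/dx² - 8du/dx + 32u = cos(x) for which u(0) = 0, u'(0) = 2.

u = -8*sin(x)/1025 + 31*cos(x)/1025 - 31*cos(4*x)*exp(4*x)/1025 + 1091*exp(4*x)*sin(4*x)/2050

Characteristic equation r² - 8r + 32 = 0 has discriminant (-8)² - 4·(32) = -64 < 0, so r = 4 ± 4i.
Hence u_h = C1*cos(4*x)*exp(4*x) + C2*exp(4*x)*sin(4*x).
Try u_p = A*cos(x) + B*sin(x). Substituting and equating the coefficients of cos(x) and sin(x) gives A = 31/1025, B = -8/1025, so u_p = -8*sin(x)/1025 + 31*cos(x)/1025.
General solution: u = -8*sin(x)/1025 + 31*cos(x)/1025 + C1*cos(4*x)*exp(4*x) + C2*exp(4*x)*sin(4*x).
Apply the initial conditions: u(0) = 31/1025 + C1 = 0 and u'(0) = -8/1025 + 4*C1 + 4*C2 = 2. Solving gives C1 = -31/1025, C2 = 1091/2050.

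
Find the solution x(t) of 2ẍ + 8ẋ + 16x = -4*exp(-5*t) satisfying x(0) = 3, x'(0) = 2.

Divide through by 2: x'' + 4x' + 8x = -2*exp(-5*t).
Characteristic equation r² + 4r + 8 = 0 has discriminant (4)² - 4·(8) = -16 < 0, so r = -2 ± 2i.
Hence x_h = C1*cos(2*t)*exp(-2*t) + C2*exp(-2*t)*sin(2*t).
Try x_p = A*exp(-5*t). Substituting into the equation and dividing by exp(-5*t) gives A = -2/13, so x_p = -2*exp(-5*t)/13.
General solution: x = -2*exp(-5*t)/13 + C1*cos(2*t)*exp(-2*t) + C2*exp(-2*t)*sin(2*t).
Apply the initial conditions: x(0) = -2/13 + C1 = 3 and x'(0) = 10/13 - 2*C1 + 2*C2 = 2. Solving gives C1 = 41/13, C2 = 49/13.

x = -2*exp(-5*t)/13 + 41*cos(2*t)*exp(-2*t)/13 + 49*exp(-2*t)*sin(2*t)/13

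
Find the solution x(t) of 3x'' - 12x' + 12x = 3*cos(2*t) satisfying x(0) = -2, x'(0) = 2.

x = -2*exp(2*t) - sin(2*t)/8 + 25*t*exp(2*t)/4

Divide through by 3: x'' - 4x' + 4x = cos(2*t).
Characteristic equation r² - 4r + 4 = 0 has discriminant (-4)² - 4·(4) = 0, so r = 2 is a repeated root.
Hence x_h = (C1 + C2*t)*exp(2*t).
Try x_p = A*cos(2*t) + B*sin(2*t). Substituting and equating the coefficients of cos(2t) and sin(2t) gives A = 0, B = -1/8, so x_p = -sin(2*t)/8.
General solution: x = -sin(2*t)/8 + C1*exp(2*t) + C2*t*exp(2*t).
Apply the initial conditions: x(0) = C1 = -2 and x'(0) = -1/4 + C2 + 2*C1 = 2. Solving gives C1 = -2, C2 = 25/4.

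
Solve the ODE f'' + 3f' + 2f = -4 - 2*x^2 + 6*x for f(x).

Characteristic equation r² + 3r + 2 = 0 factors as (r + 2)(r + 1) = 0, so r = -2, -1.
Hence f_h = C1*exp(-2*x) + C2*exp(-x).
For the particular solution try f_p = A0 + A1*x + A2*x^2. Substituting and matching coefficients of each power of x gives A0 = -10, A1 = 6, A2 = -1, so f_p = -10 - x^2 + 6*x.

f = -10 - x**2 + 6*x + C1*exp(-2*x) + C2*exp(-x)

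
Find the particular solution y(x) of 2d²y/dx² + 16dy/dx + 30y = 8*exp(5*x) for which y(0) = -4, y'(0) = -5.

Divide through by 2: y'' + 8y' + 15y = 4*exp(5*x).
Characteristic equation r² + 8r + 15 = 0 factors as (r + 5)(r + 3) = 0, so r = -5, -3.
Hence y_h = C1*exp(-5*x) + C2*exp(-3*x).
Try y_p = A*exp(5*x). Substituting into the equation and dividing by exp(5*x) gives A = 1/20, so y_p = exp(5*x)/20.
General solution: y = exp(5*x)/20 + C1*exp(-5*x) + C2*exp(-3*x).
Apply the initial conditions: y(0) = 1/20 + C1 + C2 = -4 and y'(0) = 1/4 - 5*C1 - 3*C2 = -5. Solving gives C1 = 87/10, C2 = -51/4.

y = -51*exp(-3*x)/4 + exp(5*x)/20 + 87*exp(-5*x)/10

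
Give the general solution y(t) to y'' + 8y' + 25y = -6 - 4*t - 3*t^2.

Characteristic equation r² + 8r + 25 = 0 has discriminant (8)² - 4·(25) = -36 < 0, so r = -4 ± 3i.
Hence y_h = C1*cos(3*t)*exp(-4*t) + C2*exp(-4*t)*sin(3*t).
For the particular solution try y_p = A0 + A1*t + A2*t^2. Substituting and matching coefficients of each power of t gives A0 = -3184/15625, A1 = -52/625, A2 = -3/25, so y_p = -3184/15625 - 52*t/625 - 3*t^2/25.

y = -3184/15625 - 52*t/625 - 3*t**2/25 + C1*cos(3*t)*exp(-4*t) + C2*exp(-4*t)*sin(3*t)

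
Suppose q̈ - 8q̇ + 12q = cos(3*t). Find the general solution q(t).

q = -8*sin(3*t)/195 + cos(3*t)/195 + C1*exp(2*t) + C2*exp(6*t)

Characteristic equation r² - 8r + 12 = 0 factors as (r - 2)(r - 6) = 0, so r = 2, 6.
Hence q_h = C1*exp(2*t) + C2*exp(6*t).
Try q_p = A*cos(3*t) + B*sin(3*t). Substituting and equating the coefficients of cos(3t) and sin(3t) gives A = 1/195, B = -8/195, so q_p = -8*sin(3*t)/195 + cos(3*t)/195.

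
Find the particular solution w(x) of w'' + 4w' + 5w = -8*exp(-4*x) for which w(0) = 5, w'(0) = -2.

Characteristic equation r² + 4r + 5 = 0 has discriminant (4)² - 4·(5) = -4 < 0, so r = -2 ± i.
Hence w_h = C1*cos(x)*exp(-2*x) + C2*exp(-2*x)*sin(x).
Try w_p = A*exp(-4*x). Substituting into the equation and dividing by exp(-4*x) gives A = -8/5, so w_p = -8*exp(-4*x)/5.
General solution: w = -8*exp(-4*x)/5 + C1*cos(x)*exp(-2*x) + C2*exp(-2*x)*sin(x).
Apply the initial conditions: w(0) = -8/5 + C1 = 5 and w'(0) = 32/5 + C2 - 2*C1 = -2. Solving gives C1 = 33/5, C2 = 24/5.

w = -8*exp(-4*x)/5 + 24*exp(-2*x)*sin(x)/5 + 33*cos(x)*exp(-2*x)/5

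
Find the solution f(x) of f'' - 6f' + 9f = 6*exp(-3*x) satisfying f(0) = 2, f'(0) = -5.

f = exp(-3*x)/6 + 11*exp(3*x)/6 - 10*x*exp(3*x)

Characteristic equation r² - 6r + 9 = 0 has discriminant (-6)² - 4·(9) = 0, so r = 3 is a repeated root.
Hence f_h = (C1 + C2*x)*exp(3*x).
Try f_p = A*exp(-3*x). Substituting into the equation and dividing by exp(-3*x) gives A = 1/6, so f_p = exp(-3*x)/6.
General solution: f = exp(-3*x)/6 + C1*exp(3*x) + C2*x*exp(3*x).
Apply the initial conditions: f(0) = 1/6 + C1 = 2 and f'(0) = -1/2 + C2 + 3*C1 = -5. Solving gives C1 = 11/6, C2 = -10.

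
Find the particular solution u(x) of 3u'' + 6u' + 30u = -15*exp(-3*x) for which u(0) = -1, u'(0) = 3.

u = -5*exp(-3*x)/13 - 8*cos(3*x)*exp(-x)/13 + 16*exp(-x)*sin(3*x)/39

Divide through by 3: u'' + 2u' + 10u = -5*exp(-3*x).
Characteristic equation r² + 2r + 10 = 0 has discriminant (2)² - 4·(10) = -36 < 0, so r = -1 ± 3i.
Hence u_h = C1*cos(3*x)*exp(-x) + C2*exp(-x)*sin(3*x).
Try u_p = A*exp(-3*x). Substituting into the equation and dividing by exp(-3*x) gives A = -5/13, so u_p = -5*exp(-3*x)/13.
General solution: u = -5*exp(-3*x)/13 + C1*cos(3*x)*exp(-x) + C2*exp(-x)*sin(3*x).
Apply the initial conditions: u(0) = -5/13 + C1 = -1 and u'(0) = 15/13 - C1 + 3*C2 = 3. Solving gives C1 = -8/13, C2 = 16/39.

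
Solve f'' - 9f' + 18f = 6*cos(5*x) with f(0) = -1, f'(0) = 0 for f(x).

f = -135*sin(5*x)/1037 - 37*exp(3*x)/17 - 21*cos(5*x)/1037 + 73*exp(6*x)/61

Characteristic equation r² - 9r + 18 = 0 factors as (r - 3)(r - 6) = 0, so r = 3, 6.
Hence f_h = C1*exp(3*x) + C2*exp(6*x).
Try f_p = A*cos(5*x) + B*sin(5*x). Substituting and equating the coefficients of cos(5x) and sin(5x) gives A = -21/1037, B = -135/1037, so f_p = -135*sin(5*x)/1037 - 21*cos(5*x)/1037.
General solution: f = -135*sin(5*x)/1037 - 21*cos(5*x)/1037 + C1*exp(3*x) + C2*exp(6*x).
Apply the initial conditions: f(0) = -21/1037 + C1 + C2 = -1 and f'(0) = -675/1037 + 3*C1 + 6*C2 = 0. Solving gives C1 = -37/17, C2 = 73/61.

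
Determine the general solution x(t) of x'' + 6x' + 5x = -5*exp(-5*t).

Characteristic equation r² + 6r + 5 = 0 factors as (r + 1)(r + 5) = 0, so r = -1, -5.
Hence x_h = C1*exp(-t) + C2*exp(-5*t).
Since exp(-5*t) solves the homogeneous equation (r = -5 is a root of multiplicity 1), multiply the trial by t. Try x_p = A*t*exp(-5*t). Substituting into the equation and dividing by exp(-5*t) gives A = 5/4, so x_p = 5*t*exp(-5*t)/4.

x = C1*exp(-t) + C2*exp(-5*t) + 5*t*exp(-5*t)/4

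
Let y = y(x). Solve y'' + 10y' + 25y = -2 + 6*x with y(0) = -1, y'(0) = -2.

Characteristic equation r² + 10r + 25 = 0 has discriminant (10)² - 4·(25) = 0, so r = -5 is a repeated root.
Hence y_h = (C1 + C2*x)*exp(-5*x).
For the particular solution try y_p = A0 + A1*x. Substituting and matching coefficients of each power of x gives A0 = -22/125, A1 = 6/25, so y_p = -22/125 + 6*x/25.
General solution: y = -22/125 + 6*x/25 + C1*exp(-5*x) + C2*x*exp(-5*x).
Apply the initial conditions: y(0) = -22/125 + C1 = -1 and y'(0) = 6/25 + C2 - 5*C1 = -2. Solving gives C1 = -103/125, C2 = -159/25.

y = -22/125 - 103*exp(-5*x)/125 + 6*x/25 - 159*x*exp(-5*x)/25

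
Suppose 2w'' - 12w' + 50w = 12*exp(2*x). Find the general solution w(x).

Divide through by 2: w'' - 6w' + 25w = 6*exp(2*x).
Characteristic equation r² - 6r + 25 = 0 has discriminant (-6)² - 4·(25) = -64 < 0, so r = 3 ± 4i.
Hence w_h = C1*cos(4*x)*exp(3*x) + C2*exp(3*x)*sin(4*x).
Try w_p = A*exp(2*x). Substituting into the equation and dividing by exp(2*x) gives A = 6/17, so w_p = 6*exp(2*x)/17.

w = 6*exp(2*x)/17 + C1*cos(4*x)*exp(3*x) + C2*exp(3*x)*sin(4*x)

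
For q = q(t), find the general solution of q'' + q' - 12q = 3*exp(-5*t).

Characteristic equation r² + r - 12 = 0 factors as (r - 3)(r + 4) = 0, so r = 3, -4.
Hence q_h = C1*exp(3*t) + C2*exp(-4*t).
Try q_p = A*exp(-5*t). Substituting into the equation and dividing by exp(-5*t) gives A = 3/8, so q_p = 3*exp(-5*t)/8.

q = 3*exp(-5*t)/8 + C1*exp(3*t) + C2*exp(-4*t)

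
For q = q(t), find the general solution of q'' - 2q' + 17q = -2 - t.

Characteristic equation r² - 2r + 17 = 0 has discriminant (-2)² - 4·(17) = -64 < 0, so r = 1 ± 4i.
Hence q_h = C1*cos(4*t)*exp(t) + C2*exp(t)*sin(4*t).
For the particular solution try q_p = A0 + A1*t. Substituting and matching coefficients of each power of t gives A0 = -36/289, A1 = -1/17, so q_p = -36/289 - t/17.

q = -36/289 - t/17 + C1*cos(4*t)*exp(t) + C2*exp(t)*sin(4*t)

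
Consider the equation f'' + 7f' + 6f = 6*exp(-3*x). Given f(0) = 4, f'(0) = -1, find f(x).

f = -exp(-3*x) - exp(-6*x)/5 + 26*exp(-x)/5

Characteristic equation r² + 7r + 6 = 0 factors as (r + 6)(r + 1) = 0, so r = -6, -1.
Hence f_h = C1*exp(-6*x) + C2*exp(-x).
Try f_p = A*exp(-3*x). Substituting into the equation and dividing by exp(-3*x) gives A = -1, so f_p = -exp(-3*x).
General solution: f = -exp(-3*x) + C1*exp(-6*x) + C2*exp(-x).
Apply the initial conditions: f(0) = -1 + C1 + C2 = 4 and f'(0) = 3 - C2 - 6*C1 = -1. Solving gives C1 = -1/5, C2 = 26/5.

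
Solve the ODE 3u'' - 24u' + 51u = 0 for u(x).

Divide through by 3: u'' - 8u' + 17u = 0.
Characteristic equation r² - 8r + 17 = 0 has discriminant (-8)² - 4·(17) = -4 < 0, so r = 4 ± i.
Hence u_h = C1*cos(x)*exp(4*x) + C2*exp(4*x)*sin(x).

u = C1*cos(x)*exp(4*x) + C2*exp(4*x)*sin(x)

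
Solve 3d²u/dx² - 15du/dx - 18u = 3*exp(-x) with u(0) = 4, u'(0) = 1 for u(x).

u = 36*exp(6*x)/49 + 160*exp(-x)/49 - x*exp(-x)/7

Divide through by 3: u'' - 5u' - 6u = exp(-x).
Characteristic equation r² - 5r - 6 = 0 factors as (r - 6)(r + 1) = 0, so r = 6, -1.
Hence u_h = C1*exp(6*x) + C2*exp(-x).
Since exp(-x) solves the homogeneous equation (r = -1 is a root of multiplicity 1), multiply the trial by x. Try u_p = A*x*exp(-x). Substituting into the equation and dividing by exp(-x) gives A = -1/7, so u_p = -x*exp(-x)/7.
General solution: u = C1*exp(6*x) + C2*exp(-x) - x*exp(-x)/7.
Apply the initial conditions: u(0) = C1 + C2 = 4 and u'(0) = -1/7 - C2 + 6*C1 = 1. Solving gives C1 = 36/49, C2 = 160/49.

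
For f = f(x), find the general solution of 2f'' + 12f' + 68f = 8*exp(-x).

f = 4*exp(-x)/29 + C1*cos(5*x)*exp(-3*x) + C2*exp(-3*x)*sin(5*x)

Divide through by 2: f'' + 6f' + 34f = 4*exp(-x).
Characteristic equation r² + 6r + 34 = 0 has discriminant (6)² - 4·(34) = -100 < 0, so r = -3 ± 5i.
Hence f_h = C1*cos(5*x)*exp(-3*x) + C2*exp(-3*x)*sin(5*x).
Try f_p = A*exp(-x). Substituting into the equation and dividing by exp(-x) gives A = 4/29, so f_p = 4*exp(-x)/29.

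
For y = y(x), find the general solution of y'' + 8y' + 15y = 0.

Characteristic equation r² + 8r + 15 = 0 factors as (r + 3)(r + 5) = 0, so r = -3, -5.
Hence y_h = C1*exp(-3*x) + C2*exp(-5*x).

y = C1*exp(-3*x) + C2*exp(-5*x)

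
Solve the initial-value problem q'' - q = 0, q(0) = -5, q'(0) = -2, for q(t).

q = -7*exp(t)/2 - 3*exp(-t)/2

Characteristic equation r² - 1 = 0 factors as (r + 1)(r - 1) = 0, so r = -1, 1.
Hence q_h = C1*exp(-t) + C2*exp(t).
Apply the initial conditions: q(0) = C1 + C2 = -5 and q'(0) = C2 - C1 = -2. Solving gives C1 = -3/2, C2 = -7/2.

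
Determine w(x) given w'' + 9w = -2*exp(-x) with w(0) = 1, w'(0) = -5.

Characteristic equation r² + 9 = 0 has discriminant (0)² - 4·(9) = -36 < 0, so r = ± 3i.
Hence w_h = C1*cos(3*x) + C2*sin(3*x).
Try w_p = A*exp(-x). Substituting into the equation and dividing by exp(-x) gives A = -1/5, so w_p = -exp(-x)/5.
General solution: w = -exp(-x)/5 + C1*cos(3*x) + C2*sin(3*x).
Apply the initial conditions: w(0) = -1/5 + C1 = 1 and w'(0) = 1/5 + 3*C2 = -5. Solving gives C1 = 6/5, C2 = -26/15.

w = -26*sin(3*x)/15 - exp(-x)/5 + 6*cos(3*x)/5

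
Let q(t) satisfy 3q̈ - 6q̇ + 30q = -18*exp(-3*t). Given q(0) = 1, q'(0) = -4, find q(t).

q = -6*exp(-3*t)/25 - 149*exp(t)*sin(3*t)/75 + 31*cos(3*t)*exp(t)/25

Divide through by 3: q'' - 2q' + 10q = -6*exp(-3*t).
Characteristic equation r² - 2r + 10 = 0 has discriminant (-2)² - 4·(10) = -36 < 0, so r = 1 ± 3i.
Hence q_h = C1*cos(3*t)*exp(t) + C2*exp(t)*sin(3*t).
Try q_p = A*exp(-3*t). Substituting into the equation and dividing by exp(-3*t) gives A = -6/25, so q_p = -6*exp(-3*t)/25.
General solution: q = -6*exp(-3*t)/25 + C1*cos(3*t)*exp(t) + C2*exp(t)*sin(3*t).
Apply the initial conditions: q(0) = -6/25 + C1 = 1 and q'(0) = 18/25 + C1 + 3*C2 = -4. Solving gives C1 = 31/25, C2 = -149/75.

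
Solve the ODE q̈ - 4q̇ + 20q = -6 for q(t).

q = -3/10 + C1*cos(4*t)*exp(2*t) + C2*exp(2*t)*sin(4*t)

Characteristic equation r² - 4r + 20 = 0 has discriminant (-4)² - 4·(20) = -64 < 0, so r = 2 ± 4i.
Hence q_h = C1*cos(4*t)*exp(2*t) + C2*exp(2*t)*sin(4*t).
For the particular solution try q_p = A0. Substituting and matching coefficients of each power of t gives A0 = -3/10, so q_p = -3/10.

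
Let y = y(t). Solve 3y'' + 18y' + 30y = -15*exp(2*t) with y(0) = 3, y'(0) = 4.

y = -5*exp(2*t)/26 + 83*cos(t)*exp(-3*t)/26 + 363*exp(-3*t)*sin(t)/26

Divide through by 3: y'' + 6y' + 10y = -5*exp(2*t).
Characteristic equation r² + 6r + 10 = 0 has discriminant (6)² - 4·(10) = -4 < 0, so r = -3 ± i.
Hence y_h = C1*cos(t)*exp(-3*t) + C2*exp(-3*t)*sin(t).
Try y_p = A*exp(2*t). Substituting into the equation and dividing by exp(2*t) gives A = -5/26, so y_p = -5*exp(2*t)/26.
General solution: y = -5*exp(2*t)/26 + C1*cos(t)*exp(-3*t) + C2*exp(-3*t)*sin(t).
Apply the initial conditions: y(0) = -5/26 + C1 = 3 and y'(0) = -5/13 + C2 - 3*C1 = 4. Solving gives C1 = 83/26, C2 = 363/26.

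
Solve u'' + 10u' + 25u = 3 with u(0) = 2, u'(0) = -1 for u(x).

u = 3/25 + 47*exp(-5*x)/25 + 42*x*exp(-5*x)/5

Characteristic equation r² + 10r + 25 = 0 has discriminant (10)² - 4·(25) = 0, so r = -5 is a repeated root.
Hence u_h = (C1 + C2*x)*exp(-5*x).
For the particular solution try u_p = A0. Substituting and matching coefficients of each power of x gives A0 = 3/25, so u_p = 3/25.
General solution: u = 3/25 + C1*exp(-5*x) + C2*x*exp(-5*x).
Apply the initial conditions: u(0) = 3/25 + C1 = 2 and u'(0) = C2 - 5*C1 = -1. Solving gives C1 = 47/25, C2 = 42/5.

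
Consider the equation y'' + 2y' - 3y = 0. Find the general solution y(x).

y = C1*exp(-3*x) + C2*exp(x)

Characteristic equation r² + 2r - 3 = 0 factors as (r + 3)(r - 1) = 0, so r = -3, 1.
Hence y_h = C1*exp(-3*x) + C2*exp(x).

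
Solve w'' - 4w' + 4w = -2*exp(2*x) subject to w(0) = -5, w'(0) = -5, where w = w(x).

Characteristic equation r² - 4r + 4 = 0 has discriminant (-4)² - 4·(4) = 0, so r = 2 is a repeated root.
Hence w_h = (C1 + C2*x)*exp(2*x).
Since exp(2*x) solves the homogeneous equation (r = 2 is a root of multiplicity 2), multiply the trial by x^2. Try w_p = A*x^2*exp(2*x). Substituting into the equation and dividing by exp(2*x) gives A = -1, so w_p = -x^2*exp(2*x).
General solution: w = C1*exp(2*x) - x^2*exp(2*x) + C2*x*exp(2*x).
Apply the initial conditions: w(0) = C1 = -5 and w'(0) = C2 + 2*C1 = -5. Solving gives C1 = -5, C2 = 5.

w = -5*exp(2*x) - x**2*exp(2*x) + 5*x*exp(2*x)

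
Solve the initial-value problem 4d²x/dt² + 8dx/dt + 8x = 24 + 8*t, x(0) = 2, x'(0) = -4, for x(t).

x = 2 + t - 5*exp(-t)*sin(t)

Divide through by 4: x'' + 2x' + 2x = 6 + 2*t.
Characteristic equation r² + 2r + 2 = 0 has discriminant (2)² - 4·(2) = -4 < 0, so r = -1 ± i.
Hence x_h = C1*cos(t)*exp(-t) + C2*exp(-t)*sin(t).
For the particular solution try x_p = A0 + A1*t. Substituting and matching coefficients of each power of t gives A0 = 2, A1 = 1, so x_p = 2 + t.
General solution: x = 2 + t + C1*cos(t)*exp(-t) + C2*exp(-t)*sin(t).
Apply the initial conditions: x(0) = 2 + C1 = 2 and x'(0) = 1 + C2 - C1 = -4. Solving gives C1 = 0, C2 = -5.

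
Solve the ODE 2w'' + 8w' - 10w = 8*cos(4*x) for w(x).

Divide through by 2: w'' + 4w' - 5w = 4*cos(4*x).
Characteristic equation r² + 4r - 5 = 0 factors as (r + 5)(r - 1) = 0, so r = -5, 1.
Hence w_h = C1*exp(-5*x) + C2*exp(x).
Try w_p = A*cos(4*x) + B*sin(4*x). Substituting and equating the coefficients of cos(4x) and sin(4x) gives A = -84/697, B = 64/697, so w_p = -84*cos(4*x)/697 + 64*sin(4*x)/697.

w = -84*cos(4*x)/697 + 64*sin(4*x)/697 + C1*exp(-5*x) + C2*exp(x)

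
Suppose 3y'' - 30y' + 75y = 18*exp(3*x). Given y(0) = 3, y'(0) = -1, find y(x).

Divide through by 3: y'' - 10y' + 25y = 6*exp(3*x).
Characteristic equation r² - 10r + 25 = 0 has discriminant (-10)² - 4·(25) = 0, so r = 5 is a repeated root.
Hence y_h = (C1 + C2*x)*exp(5*x).
Try y_p = A*exp(3*x). Substituting into the equation and dividing by exp(3*x) gives A = 3/2, so y_p = 3*exp(3*x)/2.
General solution: y = 3*exp(3*x)/2 + C1*exp(5*x) + C2*x*exp(5*x).
Apply the initial conditions: y(0) = 3/2 + C1 = 3 and y'(0) = 9/2 + C2 + 5*C1 = -1. Solving gives C1 = 3/2, C2 = -13.

y = 3*exp(3*x)/2 + 3*exp(5*x)/2 - 13*x*exp(5*x)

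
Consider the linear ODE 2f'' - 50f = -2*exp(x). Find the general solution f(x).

f = exp(x)/24 + C1*exp(5*x) + C2*exp(-5*x)

Divide through by 2: f'' - 25f = -exp(x).
Characteristic equation r² - 25 = 0 factors as (r - 5)(r + 5) = 0, so r = 5, -5.
Hence f_h = C1*exp(5*x) + C2*exp(-5*x).
Try f_p = A*exp(x). Substituting into the equation and dividing by exp(x) gives A = 1/24, so f_p = exp(x)/24.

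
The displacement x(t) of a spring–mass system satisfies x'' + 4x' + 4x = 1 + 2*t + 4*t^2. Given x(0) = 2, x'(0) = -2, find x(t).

x = 5/4 + t**2 - 3*t/2 + 3*exp(-2*t)/4 + t*exp(-2*t)

Characteristic equation r² + 4r + 4 = 0 has discriminant (4)² - 4·(4) = 0, so r = -2 is a repeated root.
Hence x_h = (C1 + C2*t)*exp(-2*t).
For the particular solution try x_p = A0 + A1*t + A2*t^2. Substituting and matching coefficients of each power of t gives A0 = 5/4, A1 = -3/2, A2 = 1, so x_p = 5/4 + t^2 - 3*t/2.
General solution: x = 5/4 + t^2 - 3*t/2 + C1*exp(-2*t) + C2*t*exp(-2*t).
Apply the initial conditions: x(0) = 5/4 + C1 = 2 and x'(0) = -3/2 + C2 - 2*C1 = -2. Solving gives C1 = 3/4, C2 = 1.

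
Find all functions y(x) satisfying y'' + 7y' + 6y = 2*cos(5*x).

y = -19*cos(5*x)/793 + 35*sin(5*x)/793 + C1*exp(-x) + C2*exp(-6*x)

Characteristic equation r² + 7r + 6 = 0 factors as (r + 1)(r + 6) = 0, so r = -1, -6.
Hence y_h = C1*exp(-x) + C2*exp(-6*x).
Try y_p = A*cos(5*x) + B*sin(5*x). Substituting and equating the coefficients of cos(5x) and sin(5x) gives A = -19/793, B = 35/793, so y_p = -19*cos(5*x)/793 + 35*sin(5*x)/793.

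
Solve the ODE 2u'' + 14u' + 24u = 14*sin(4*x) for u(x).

Divide through by 2: u'' + 7u' + 12u = 7*sin(4*x).
Characteristic equation r² + 7r + 12 = 0 factors as (r + 3)(r + 4) = 0, so r = -3, -4.
Hence u_h = C1*exp(-3*x) + C2*exp(-4*x).
Try u_p = A*cos(4*x) + B*sin(4*x). Substituting and equating the coefficients of cos(4x) and sin(4x) gives A = -49/200, B = -7/200, so u_p = -49*cos(4*x)/200 - 7*sin(4*x)/200.

u = -49*cos(4*x)/200 - 7*sin(4*x)/200 + C1*exp(-3*x) + C2*exp(-4*x)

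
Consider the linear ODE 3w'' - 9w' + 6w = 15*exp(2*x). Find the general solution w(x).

Divide through by 3: w'' - 3w' + 2w = 5*exp(2*x).
Characteristic equation r² - 3r + 2 = 0 factors as (r - 2)(r - 1) = 0, so r = 2, 1.
Hence w_h = C1*exp(2*x) + C2*exp(x).
Since exp(2*x) solves the homogeneous equation (r = 2 is a root of multiplicity 1), multiply the trial by x. Try w_p = A*x*exp(2*x). Substituting into the equation and dividing by exp(2*x) gives A = 5, so w_p = 5*x*exp(2*x).

w = C1*exp(2*x) + C2*exp(x) + 5*x*exp(2*x)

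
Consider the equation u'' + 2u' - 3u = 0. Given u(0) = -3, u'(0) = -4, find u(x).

Characteristic equation r² + 2r - 3 = 0 factors as (r - 1)(r + 3) = 0, so r = 1, -3.
Hence u_h = C1*exp(x) + C2*exp(-3*x).
Apply the initial conditions: u(0) = C1 + C2 = -3 and u'(0) = C1 - 3*C2 = -4. Solving gives C1 = -13/4, C2 = 1/4.

u = -13*exp(x)/4 + exp(-3*x)/4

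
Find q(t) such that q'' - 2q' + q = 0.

Characteristic equation r² - 2r + 1 = 0 has discriminant (-2)² - 4·(1) = 0, so r = 1 is a repeated root.
Hence q_h = (C1 + C2*t)*exp(t).

q = C1*exp(t) + C2*t*exp(t)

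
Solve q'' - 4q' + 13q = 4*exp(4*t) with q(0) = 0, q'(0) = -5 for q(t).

Characteristic equation r² - 4r + 13 = 0 has discriminant (-4)² - 4·(13) = -36 < 0, so r = 2 ± 3i.
Hence q_h = C1*cos(3*t)*exp(2*t) + C2*exp(2*t)*sin(3*t).
Try q_p = A*exp(4*t). Substituting into the equation and dividing by exp(4*t) gives A = 4/13, so q_p = 4*exp(4*t)/13.
General solution: q = 4*exp(4*t)/13 + C1*cos(3*t)*exp(2*t) + C2*exp(2*t)*sin(3*t).
Apply the initial conditions: q(0) = 4/13 + C1 = 0 and q'(0) = 16/13 + 2*C1 + 3*C2 = -5. Solving gives C1 = -4/13, C2 = -73/39.

q = 4*exp(4*t)/13 - 73*exp(2*t)*sin(3*t)/39 - 4*cos(3*t)*exp(2*t)/13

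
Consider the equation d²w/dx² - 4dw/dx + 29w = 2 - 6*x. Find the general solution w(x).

Characteristic equation r² - 4r + 29 = 0 has discriminant (-4)² - 4·(29) = -100 < 0, so r = 2 ± 5i.
Hence w_h = C1*cos(5*x)*exp(2*x) + C2*exp(2*x)*sin(5*x).
For the particular solution try w_p = A0 + A1*x. Substituting and matching coefficients of each power of x gives A0 = 34/841, A1 = -6/29, so w_p = 34/841 - 6*x/29.

w = 34/841 - 6*x/29 + C1*cos(5*x)*exp(2*x) + C2*exp(2*x)*sin(5*x)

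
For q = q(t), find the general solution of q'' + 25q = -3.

q = -3/25 + C1*cos(5*t) + C2*sin(5*t)

Characteristic equation r² + 25 = 0 has discriminant (0)² - 4·(25) = -100 < 0, so r = ± 5i.
Hence q_h = C1*cos(5*t) + C2*sin(5*t).
For the particular solution try q_p = A0. Substituting and matching coefficients of each power of t gives A0 = -3/25, so q_p = -3/25.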